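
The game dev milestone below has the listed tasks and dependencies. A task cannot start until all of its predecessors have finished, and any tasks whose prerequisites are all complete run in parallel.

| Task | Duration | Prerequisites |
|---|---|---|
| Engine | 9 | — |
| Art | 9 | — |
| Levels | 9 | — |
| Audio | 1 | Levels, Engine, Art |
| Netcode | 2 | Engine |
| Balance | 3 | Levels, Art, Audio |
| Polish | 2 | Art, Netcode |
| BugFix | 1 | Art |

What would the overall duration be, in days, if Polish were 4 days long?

15

As given, the longest chain is Engine→Netcode→Polish = 9+2+2 = 13, so the finish is 13 days.
Polish lies on that path, so at 4 days the path becomes 15 days.
That remains the longest chain; total 15 days.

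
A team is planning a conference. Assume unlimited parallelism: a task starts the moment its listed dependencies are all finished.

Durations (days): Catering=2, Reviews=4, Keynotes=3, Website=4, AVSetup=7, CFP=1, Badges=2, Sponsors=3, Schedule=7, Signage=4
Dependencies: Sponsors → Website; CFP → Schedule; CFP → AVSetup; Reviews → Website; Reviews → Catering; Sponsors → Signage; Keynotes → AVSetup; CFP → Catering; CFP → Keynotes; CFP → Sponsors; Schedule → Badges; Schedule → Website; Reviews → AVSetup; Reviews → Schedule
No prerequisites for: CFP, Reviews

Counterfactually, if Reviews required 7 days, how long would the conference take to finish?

Actual critical path: Reviews→Schedule→Website = 4+7+4 = 15 ⇒ 15 days.
Reviews lies on that path, so at 7 days the path becomes 18 days.
That remains the longest chain; total 18 days.

18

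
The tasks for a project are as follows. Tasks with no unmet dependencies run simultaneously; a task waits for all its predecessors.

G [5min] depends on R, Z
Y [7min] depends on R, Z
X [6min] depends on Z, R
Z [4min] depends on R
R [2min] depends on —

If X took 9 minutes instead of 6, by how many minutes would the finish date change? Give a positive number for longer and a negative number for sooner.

Actual critical path: R→Z→Y = 2+4+7 = 13 ⇒ 13 minutes.
X has 1 minute of float (longest path through it is 12).
Now R→Z→X = 2+4+9 = 15 is longest, so the finish becomes 15 minutes.
Change in finish: 15 − 13 = +2 minutes.

2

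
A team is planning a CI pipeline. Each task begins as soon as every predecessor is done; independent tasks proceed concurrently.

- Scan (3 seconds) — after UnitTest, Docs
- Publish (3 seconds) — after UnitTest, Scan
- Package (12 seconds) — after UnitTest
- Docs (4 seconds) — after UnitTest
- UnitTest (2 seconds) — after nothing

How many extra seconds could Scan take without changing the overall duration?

2

The longest chain is UnitTest→Package = 2+12 = 14; overall finish 14 seconds.
Scan finishes as early as 9 and must finish by 11.
Slack of Scan = 8 − 6 = 2 seconds.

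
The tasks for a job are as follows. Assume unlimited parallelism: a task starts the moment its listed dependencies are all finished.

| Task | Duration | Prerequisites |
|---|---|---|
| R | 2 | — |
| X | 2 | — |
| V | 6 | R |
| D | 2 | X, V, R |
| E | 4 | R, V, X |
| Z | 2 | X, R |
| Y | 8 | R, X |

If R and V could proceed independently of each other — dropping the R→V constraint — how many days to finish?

Before: longest chain R→V→E = 2+6+4 = 12, finish 12.
Without R→V, V's earliest start moves from 2 to 0.
The longest chain is now R→Y = 2+8 = 10, so the job takes 10 days.

10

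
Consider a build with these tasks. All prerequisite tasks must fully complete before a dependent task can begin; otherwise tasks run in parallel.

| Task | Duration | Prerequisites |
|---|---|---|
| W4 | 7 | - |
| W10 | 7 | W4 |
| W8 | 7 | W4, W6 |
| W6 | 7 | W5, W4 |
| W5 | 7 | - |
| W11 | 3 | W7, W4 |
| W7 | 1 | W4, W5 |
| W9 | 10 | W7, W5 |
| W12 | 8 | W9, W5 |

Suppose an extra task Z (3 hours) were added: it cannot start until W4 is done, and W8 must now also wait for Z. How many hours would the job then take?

Originally the job takes 26 hours.
With Z inserted, W8 now waits for max(W4, W6, Z).
New critical path: W4→W7→W9→W12 = 7+1+10+8 = 26 ⇒ 26 hours.

26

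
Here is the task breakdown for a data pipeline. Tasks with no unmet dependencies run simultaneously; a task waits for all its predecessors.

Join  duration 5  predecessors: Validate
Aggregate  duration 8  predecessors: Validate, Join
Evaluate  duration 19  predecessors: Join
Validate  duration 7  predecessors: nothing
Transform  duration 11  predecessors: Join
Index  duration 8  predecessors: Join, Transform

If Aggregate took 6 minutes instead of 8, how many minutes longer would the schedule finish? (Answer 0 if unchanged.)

Baseline: Validate→Join→Transform→Index = 7+5+11+8 = 31 → 31 minutes.
The longest path through Aggregate is only 20 minutes, so Aggregate has float 11.
That remains the longest chain; total 31 minutes.
Change in finish: 31 − 31 = +0 minutes.

0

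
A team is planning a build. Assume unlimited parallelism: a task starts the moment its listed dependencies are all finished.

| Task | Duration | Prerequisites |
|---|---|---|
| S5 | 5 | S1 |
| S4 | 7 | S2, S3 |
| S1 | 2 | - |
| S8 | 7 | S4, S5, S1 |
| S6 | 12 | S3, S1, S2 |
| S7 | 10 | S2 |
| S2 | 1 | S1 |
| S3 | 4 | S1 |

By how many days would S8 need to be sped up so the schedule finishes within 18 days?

2

Current finish: 20 days; target: 18.
S8 is on every critical path, so each day cut from S8 cuts the finish by one (this holds down to a finish of 18).
Need 20 − 18 = 2 days off S8 → S8 becomes 5 days, finish becomes 18.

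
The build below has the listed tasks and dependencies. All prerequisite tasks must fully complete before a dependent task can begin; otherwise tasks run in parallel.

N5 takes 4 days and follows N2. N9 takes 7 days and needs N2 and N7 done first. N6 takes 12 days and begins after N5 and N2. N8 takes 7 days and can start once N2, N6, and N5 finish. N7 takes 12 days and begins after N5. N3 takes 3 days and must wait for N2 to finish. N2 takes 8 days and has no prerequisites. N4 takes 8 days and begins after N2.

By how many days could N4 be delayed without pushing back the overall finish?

Critical path: N2→N5→N6→N8 = 8+4+12+7 = 31, so the finish is 31 days.
The longest chain containing N4 totals 16 days.
Slack of N4 = 23 − 8 = 15 days.

15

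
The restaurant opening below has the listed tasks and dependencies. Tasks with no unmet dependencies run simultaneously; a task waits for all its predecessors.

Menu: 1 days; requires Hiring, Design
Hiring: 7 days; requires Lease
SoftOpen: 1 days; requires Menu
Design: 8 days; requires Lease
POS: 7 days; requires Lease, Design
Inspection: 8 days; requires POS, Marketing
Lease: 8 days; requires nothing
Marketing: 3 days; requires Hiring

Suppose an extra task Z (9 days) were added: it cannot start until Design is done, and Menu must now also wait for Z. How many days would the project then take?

31

Originally the project takes 31 days.
With Z inserted, Menu now waits for max(Hiring, Design, Z).
New critical path: Lease→Design→POS→Inspection = 8+8+7+8 = 31 ⇒ 31 days.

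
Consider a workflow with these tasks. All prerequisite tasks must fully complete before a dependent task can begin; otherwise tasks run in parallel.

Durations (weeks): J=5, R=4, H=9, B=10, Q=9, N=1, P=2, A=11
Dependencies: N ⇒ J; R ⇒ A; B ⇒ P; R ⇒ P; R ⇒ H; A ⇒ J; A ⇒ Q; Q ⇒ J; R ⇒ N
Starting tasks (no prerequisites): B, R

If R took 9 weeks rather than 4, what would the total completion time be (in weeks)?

As given, the longest chain is R→A→Q→J = 4+11+9+5 = 29, so the finish is 29 weeks.
R lies on that path, so at 9 weeks the path becomes 34 weeks.
That remains the longest chain; total 34 weeks.

34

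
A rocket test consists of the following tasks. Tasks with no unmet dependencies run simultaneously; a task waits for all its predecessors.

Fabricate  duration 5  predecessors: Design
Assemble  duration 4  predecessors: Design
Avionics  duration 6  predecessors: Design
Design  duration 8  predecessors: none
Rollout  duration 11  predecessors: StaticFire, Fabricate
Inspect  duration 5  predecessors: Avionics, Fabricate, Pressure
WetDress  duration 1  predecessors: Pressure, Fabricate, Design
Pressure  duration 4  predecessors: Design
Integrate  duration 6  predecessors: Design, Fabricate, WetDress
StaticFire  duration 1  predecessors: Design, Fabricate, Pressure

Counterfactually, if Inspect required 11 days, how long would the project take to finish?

The binding path is Design→Fabricate→StaticFire→Rollout = 8+5+1+11 = 25; finish at 25 days.
Inspect is off the critical path — its longest chain is 19 days, giving 6 of slack.
That remains the longest chain; total 25 days.

25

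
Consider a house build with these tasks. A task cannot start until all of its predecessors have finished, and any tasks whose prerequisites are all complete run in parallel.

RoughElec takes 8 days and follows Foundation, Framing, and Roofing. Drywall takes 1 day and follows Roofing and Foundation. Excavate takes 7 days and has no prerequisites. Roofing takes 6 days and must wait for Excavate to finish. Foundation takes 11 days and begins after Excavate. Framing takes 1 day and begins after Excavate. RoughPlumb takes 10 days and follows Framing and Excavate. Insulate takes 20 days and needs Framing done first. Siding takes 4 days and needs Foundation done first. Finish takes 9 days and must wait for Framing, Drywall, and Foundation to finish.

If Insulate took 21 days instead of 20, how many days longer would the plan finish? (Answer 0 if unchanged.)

1

The binding path is Excavate→Framing→Insulate = 7+1+20 = 28; finish at 28 days.
Insulate lies on that path, so at 21 days the path becomes 29 days.
No other chain overtakes it, so the finish is 29 days.
Change in finish: 29 − 28 = +1 days.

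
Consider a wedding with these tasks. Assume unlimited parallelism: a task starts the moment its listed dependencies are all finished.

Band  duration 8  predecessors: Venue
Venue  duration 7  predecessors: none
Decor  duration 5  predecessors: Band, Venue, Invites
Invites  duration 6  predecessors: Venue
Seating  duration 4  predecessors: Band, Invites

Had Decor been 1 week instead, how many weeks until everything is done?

Baseline: Venue→Band→Decor = 7+8+5 = 20 → 20 weeks.
Since Decor is critical, the -4 change carries straight to that chain (now 16 weeks).
Now Venue→Band→Seating = 7+8+4 = 19 is longest, so the finish becomes 19 weeks.

19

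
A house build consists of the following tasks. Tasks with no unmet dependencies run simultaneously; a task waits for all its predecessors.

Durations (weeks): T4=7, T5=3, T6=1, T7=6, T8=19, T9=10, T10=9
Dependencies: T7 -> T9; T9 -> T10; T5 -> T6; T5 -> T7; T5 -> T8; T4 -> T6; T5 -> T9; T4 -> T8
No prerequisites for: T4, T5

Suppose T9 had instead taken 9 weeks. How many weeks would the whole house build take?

27

The binding path is T5→T7→T9→T10 = 3+6+10+9 = 28; finish at 28 weeks.
T9 lies on that path, so at 9 weeks the path becomes 27 weeks.
No other chain overtakes it, so the finish is 27 weeks.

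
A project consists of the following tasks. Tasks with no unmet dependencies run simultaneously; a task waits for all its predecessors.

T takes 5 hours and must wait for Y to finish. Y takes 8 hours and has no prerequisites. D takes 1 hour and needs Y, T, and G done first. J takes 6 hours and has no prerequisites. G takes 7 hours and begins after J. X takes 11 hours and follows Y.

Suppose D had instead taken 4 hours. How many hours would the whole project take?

The binding path is Y→X = 8+11 = 19; finish at 19 hours.
D is off the critical path — its longest chain is 14 hours, giving 5 of slack.
The critical path is still Y→X; finish is now 19 hours.

19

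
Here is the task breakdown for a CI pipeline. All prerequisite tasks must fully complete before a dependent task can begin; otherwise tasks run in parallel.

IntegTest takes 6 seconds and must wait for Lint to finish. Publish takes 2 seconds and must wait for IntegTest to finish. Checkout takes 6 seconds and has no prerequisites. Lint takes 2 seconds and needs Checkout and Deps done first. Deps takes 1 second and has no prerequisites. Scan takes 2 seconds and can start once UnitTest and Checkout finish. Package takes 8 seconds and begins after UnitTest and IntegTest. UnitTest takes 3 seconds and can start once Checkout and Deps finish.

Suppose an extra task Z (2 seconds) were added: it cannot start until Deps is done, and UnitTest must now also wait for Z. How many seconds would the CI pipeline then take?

22

Originally the CI pipeline takes 22 seconds.
With Z inserted, UnitTest now waits for max(Checkout, Deps, Z).
New critical path: Checkout→Lint→IntegTest→Package = 6+2+6+8 = 22 ⇒ 22 seconds.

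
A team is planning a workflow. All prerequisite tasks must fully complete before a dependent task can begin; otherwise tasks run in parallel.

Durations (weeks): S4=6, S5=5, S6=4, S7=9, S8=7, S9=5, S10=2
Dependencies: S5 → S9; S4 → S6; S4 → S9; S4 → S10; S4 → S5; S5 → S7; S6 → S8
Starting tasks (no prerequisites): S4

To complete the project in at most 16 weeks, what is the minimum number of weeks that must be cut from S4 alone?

Current finish: 20 weeks; target: 16.
S4 is on every critical path, so each week cut from S4 cuts the finish by one (this holds down to a finish of 15).
Need 20 − 16 = 4 weeks off S4 → S4 becomes 2 weeks, finish becomes 16.

4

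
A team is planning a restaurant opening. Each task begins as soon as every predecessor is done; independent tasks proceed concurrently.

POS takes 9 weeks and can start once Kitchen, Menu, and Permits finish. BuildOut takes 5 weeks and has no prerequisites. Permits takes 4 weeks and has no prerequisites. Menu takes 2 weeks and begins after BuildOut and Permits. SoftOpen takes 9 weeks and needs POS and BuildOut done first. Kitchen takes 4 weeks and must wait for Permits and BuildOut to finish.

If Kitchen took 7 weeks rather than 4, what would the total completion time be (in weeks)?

30

As given, the longest chain is BuildOut→Kitchen→POS→SoftOpen = 5+4+9+9 = 27, so the finish is 27 weeks.
Kitchen lies on that path, so at 7 weeks the path becomes 30 weeks.
The critical path is still BuildOut→Kitchen→POS→SoftOpen; finish is now 30 weeks.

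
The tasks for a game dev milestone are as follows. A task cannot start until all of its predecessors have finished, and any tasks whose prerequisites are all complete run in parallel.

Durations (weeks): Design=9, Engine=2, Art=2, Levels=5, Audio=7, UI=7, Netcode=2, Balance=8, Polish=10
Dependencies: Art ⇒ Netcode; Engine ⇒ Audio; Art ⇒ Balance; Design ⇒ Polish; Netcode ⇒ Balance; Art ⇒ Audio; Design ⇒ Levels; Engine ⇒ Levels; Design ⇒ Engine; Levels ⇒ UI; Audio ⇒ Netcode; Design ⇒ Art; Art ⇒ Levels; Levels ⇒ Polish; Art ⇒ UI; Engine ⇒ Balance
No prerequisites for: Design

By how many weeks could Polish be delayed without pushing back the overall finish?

Design→Engine→Audio→Netcode→Balance = 9+2+7+2+8 = 28 sets the makespan at 28 weeks.
Longest path through Polish: 26 weeks (earliest finish 26, latest finish 28).
So Polish can slip 28 − 26 = 2 weeks.

2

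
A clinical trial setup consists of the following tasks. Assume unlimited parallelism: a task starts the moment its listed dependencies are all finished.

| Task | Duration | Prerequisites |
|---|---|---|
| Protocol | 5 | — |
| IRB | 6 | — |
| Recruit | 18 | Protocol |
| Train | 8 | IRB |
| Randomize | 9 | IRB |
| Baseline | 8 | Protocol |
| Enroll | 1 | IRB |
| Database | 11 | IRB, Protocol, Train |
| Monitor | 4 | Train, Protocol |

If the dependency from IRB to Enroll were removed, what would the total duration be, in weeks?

25

Original critical path: IRB→Train→Database = 6+8+11 = 25 ⇒ 25 weeks.
Without IRB→Enroll, Enroll's earliest start moves from 6 to 0.
After: IRB→Train→Database = 6+8+11 = 25 → 25 weeks.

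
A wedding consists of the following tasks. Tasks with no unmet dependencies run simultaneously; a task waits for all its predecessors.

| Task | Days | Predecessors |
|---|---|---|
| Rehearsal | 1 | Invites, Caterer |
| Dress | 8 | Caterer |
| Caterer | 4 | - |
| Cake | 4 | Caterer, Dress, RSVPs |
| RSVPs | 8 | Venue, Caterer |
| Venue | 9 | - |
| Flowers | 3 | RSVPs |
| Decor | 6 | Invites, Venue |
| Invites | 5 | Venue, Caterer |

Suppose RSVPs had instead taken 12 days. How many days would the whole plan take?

Baseline: Venue→RSVPs→Cake = 9+8+4 = 21 → 21 days.
RSVPs is on the critical path; changing it to 12 makes that path 25 days.
No other chain overtakes it, so the finish is 25 days.

25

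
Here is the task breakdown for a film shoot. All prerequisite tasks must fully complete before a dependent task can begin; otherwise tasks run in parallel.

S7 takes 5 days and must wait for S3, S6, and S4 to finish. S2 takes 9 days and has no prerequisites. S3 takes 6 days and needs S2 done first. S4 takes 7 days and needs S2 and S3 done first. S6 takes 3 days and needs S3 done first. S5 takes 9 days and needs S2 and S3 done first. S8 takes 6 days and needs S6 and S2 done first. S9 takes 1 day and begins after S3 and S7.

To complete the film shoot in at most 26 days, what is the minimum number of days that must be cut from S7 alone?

2

Current finish: 28 days; target: 26.
S7 is on every critical path, so each day cut from S7 cuts the finish by one (this holds down to a finish of 24).
Need 28 − 26 = 2 days off S7 → S7 becomes 3 days, finish becomes 26.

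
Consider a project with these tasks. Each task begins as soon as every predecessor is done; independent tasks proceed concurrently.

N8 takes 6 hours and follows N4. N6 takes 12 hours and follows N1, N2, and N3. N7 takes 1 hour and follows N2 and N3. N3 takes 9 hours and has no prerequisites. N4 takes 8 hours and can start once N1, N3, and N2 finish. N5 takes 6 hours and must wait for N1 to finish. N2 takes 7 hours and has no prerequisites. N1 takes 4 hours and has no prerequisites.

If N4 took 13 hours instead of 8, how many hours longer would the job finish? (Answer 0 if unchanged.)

5

As given, the longest chain is N3→N4→N8 = 9+8+6 = 23, so the finish is 23 hours.
Since N4 is critical, the +5 change carries straight to that chain (now 28 hours).
No other chain overtakes it, so the finish is 28 hours.
Change in finish: 28 − 23 = +5 hours.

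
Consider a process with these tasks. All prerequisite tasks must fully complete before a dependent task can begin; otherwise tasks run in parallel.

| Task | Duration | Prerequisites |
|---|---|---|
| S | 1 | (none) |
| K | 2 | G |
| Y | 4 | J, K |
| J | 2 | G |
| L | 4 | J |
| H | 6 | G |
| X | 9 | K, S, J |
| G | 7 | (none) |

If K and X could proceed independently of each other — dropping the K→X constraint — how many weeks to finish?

18

Original critical path: G→K→X = 7+2+9 = 18 ⇒ 18 weeks.
Dropping K→X doesn't change X's earliest start (9); another predecessor still binds.
The longest chain is now G→J→X = 7+2+9 = 18, so the process takes 18 weeks.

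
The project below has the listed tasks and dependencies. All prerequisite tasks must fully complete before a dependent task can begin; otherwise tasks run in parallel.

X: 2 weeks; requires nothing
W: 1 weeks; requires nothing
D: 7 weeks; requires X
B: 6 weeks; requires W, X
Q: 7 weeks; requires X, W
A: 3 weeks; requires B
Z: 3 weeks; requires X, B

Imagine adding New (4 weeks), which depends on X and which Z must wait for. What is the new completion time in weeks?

11

Originally the job takes 11 weeks.
With New inserted, Z now waits for max(X, B, New).
New critical path: X→B→A = 2+6+3 = 11 ⇒ 11 weeks.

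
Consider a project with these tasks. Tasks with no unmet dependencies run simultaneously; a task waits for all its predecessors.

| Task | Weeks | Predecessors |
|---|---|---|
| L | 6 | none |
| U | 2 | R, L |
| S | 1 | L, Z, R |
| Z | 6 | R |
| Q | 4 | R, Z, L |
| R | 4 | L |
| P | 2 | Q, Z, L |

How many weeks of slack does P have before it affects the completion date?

0

Critical path: L→R→Z→Q→P = 6+4+6+4+2 = 22, so the finish is 22 weeks.
Longest path through P: 22 weeks (earliest finish 22, latest finish 22).
Float = 22 − 22 = 0.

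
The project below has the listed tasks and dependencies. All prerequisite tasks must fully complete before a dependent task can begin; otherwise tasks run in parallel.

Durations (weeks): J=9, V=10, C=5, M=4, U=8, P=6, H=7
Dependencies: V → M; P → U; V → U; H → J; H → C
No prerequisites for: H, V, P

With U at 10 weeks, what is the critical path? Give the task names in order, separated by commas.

Baseline: V→U = 10+8 = 18 → 18 weeks.
Since U is critical, the +2 change carries straight to that chain (now 20 weeks).
The critical path is still V→U; finish is now 20 weeks.

V, U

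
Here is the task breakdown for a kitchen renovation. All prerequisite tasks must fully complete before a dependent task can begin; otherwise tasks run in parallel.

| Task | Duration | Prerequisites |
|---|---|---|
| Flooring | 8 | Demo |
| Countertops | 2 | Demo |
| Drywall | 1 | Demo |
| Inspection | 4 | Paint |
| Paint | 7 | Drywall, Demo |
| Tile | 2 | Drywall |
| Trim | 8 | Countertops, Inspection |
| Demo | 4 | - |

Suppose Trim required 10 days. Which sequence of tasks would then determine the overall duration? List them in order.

Demo, Drywall, Paint, Inspection, Trim

The binding path is Demo→Drywall→Paint→Inspection→Trim = 4+1+7+4+8 = 24; finish at 24 days.
Trim lies on that path, so at 10 days the path becomes 26 days.
The critical path is still Demo→Drywall→Paint→Inspection→Trim; finish is now 26 days.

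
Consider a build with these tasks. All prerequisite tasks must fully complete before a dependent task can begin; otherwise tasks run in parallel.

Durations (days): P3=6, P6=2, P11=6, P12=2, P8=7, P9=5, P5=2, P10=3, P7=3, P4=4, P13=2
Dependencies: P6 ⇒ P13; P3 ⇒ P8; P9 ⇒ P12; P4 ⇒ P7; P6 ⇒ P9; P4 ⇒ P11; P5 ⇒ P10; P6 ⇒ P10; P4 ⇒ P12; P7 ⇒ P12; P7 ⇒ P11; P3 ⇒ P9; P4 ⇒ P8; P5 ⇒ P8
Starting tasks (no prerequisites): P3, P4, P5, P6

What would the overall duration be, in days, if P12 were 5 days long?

Actual critical path: P3→P9→P12 = 6+5+2 = 13 ⇒ 13 days.
Since P12 is critical, the +3 change carries straight to that chain (now 16 days).
That remains the longest chain; total 16 days.

16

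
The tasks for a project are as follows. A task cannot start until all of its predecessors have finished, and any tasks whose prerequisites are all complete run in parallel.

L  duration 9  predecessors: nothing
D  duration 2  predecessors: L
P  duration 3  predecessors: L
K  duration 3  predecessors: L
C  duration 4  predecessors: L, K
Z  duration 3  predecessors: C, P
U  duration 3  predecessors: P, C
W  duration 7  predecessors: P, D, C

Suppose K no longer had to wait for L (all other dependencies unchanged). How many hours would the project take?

Original critical path: L→K→C→W = 9+3+4+7 = 23 ⇒ 23 hours.
Without L→K, K's earliest start moves from 9 to 0.
New critical path: L→C→W = 9+4+7 = 20 ⇒ 20 hours.

20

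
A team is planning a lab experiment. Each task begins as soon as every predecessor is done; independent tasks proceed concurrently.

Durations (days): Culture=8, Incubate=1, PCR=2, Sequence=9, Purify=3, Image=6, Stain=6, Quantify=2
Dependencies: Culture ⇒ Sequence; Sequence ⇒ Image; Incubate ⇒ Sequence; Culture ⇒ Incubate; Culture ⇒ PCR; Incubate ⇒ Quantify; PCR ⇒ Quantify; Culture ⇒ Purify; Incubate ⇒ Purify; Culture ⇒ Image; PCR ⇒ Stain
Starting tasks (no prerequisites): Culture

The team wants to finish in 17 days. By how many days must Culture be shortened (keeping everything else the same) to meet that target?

7

Current finish: 24 days; target: 17.
Culture is on every critical path, so each day cut from Culture cuts the finish by one (this holds down to a finish of 17).
Need 24 − 17 = 7 days off Culture → Culture becomes 1 day, finish becomes 17.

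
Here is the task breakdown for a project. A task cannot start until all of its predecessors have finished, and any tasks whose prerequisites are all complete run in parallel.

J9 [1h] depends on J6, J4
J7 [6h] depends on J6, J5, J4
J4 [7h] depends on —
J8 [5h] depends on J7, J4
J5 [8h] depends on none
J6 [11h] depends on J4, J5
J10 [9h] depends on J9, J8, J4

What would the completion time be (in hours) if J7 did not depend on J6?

29

Before: longest chain J5→J6→J7→J8→J10 = 8+11+6+5+9 = 39, finish 39.
Without J6→J7, J7's earliest start moves from 19 to 8.
New critical path: J5→J6→J9→J10 = 8+11+1+9 = 29 ⇒ 29 hours.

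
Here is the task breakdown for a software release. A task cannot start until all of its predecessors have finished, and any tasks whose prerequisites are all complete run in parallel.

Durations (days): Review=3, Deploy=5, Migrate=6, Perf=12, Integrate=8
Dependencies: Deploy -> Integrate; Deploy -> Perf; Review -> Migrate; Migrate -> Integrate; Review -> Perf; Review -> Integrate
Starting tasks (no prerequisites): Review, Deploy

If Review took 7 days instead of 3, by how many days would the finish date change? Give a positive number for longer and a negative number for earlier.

Critical path before the change: Review→Migrate→Integrate = 3+6+8 = 17 giving 17 days.
Review lies on that path, so at 7 days the path becomes 21 days.
The critical path is still Review→Migrate→Integrate; finish is now 21 days.
Change in finish: 21 − 17 = +4 days.

4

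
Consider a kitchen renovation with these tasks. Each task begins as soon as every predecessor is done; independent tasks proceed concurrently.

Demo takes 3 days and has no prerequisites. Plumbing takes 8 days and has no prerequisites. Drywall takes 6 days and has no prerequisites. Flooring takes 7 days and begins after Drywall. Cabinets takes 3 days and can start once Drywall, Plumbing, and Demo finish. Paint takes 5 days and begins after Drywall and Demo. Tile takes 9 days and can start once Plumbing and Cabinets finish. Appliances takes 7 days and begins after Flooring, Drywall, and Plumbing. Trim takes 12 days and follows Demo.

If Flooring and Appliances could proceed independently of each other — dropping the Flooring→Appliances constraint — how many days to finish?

20

Before: longest chain Plumbing→Cabinets→Tile = 8+3+9 = 20, finish 20.
Without Flooring→Appliances, Appliances's earliest start moves from 13 to 8.
After: Plumbing→Cabinets→Tile = 8+3+9 = 20 → 20 days.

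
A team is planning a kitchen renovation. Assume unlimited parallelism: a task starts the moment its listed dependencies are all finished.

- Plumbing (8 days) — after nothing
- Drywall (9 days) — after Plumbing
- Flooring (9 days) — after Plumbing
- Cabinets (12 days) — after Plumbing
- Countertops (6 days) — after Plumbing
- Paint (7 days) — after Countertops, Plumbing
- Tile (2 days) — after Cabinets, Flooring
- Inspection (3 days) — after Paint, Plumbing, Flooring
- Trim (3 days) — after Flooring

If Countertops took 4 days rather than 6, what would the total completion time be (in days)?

22

As given, the longest chain is Plumbing→Countertops→Paint→Inspection = 8+6+7+3 = 24, so the finish is 24 days.
Countertops lies on that path, so at 4 days the path becomes 22 days.
Now Plumbing→Cabinets→Tile = 8+12+2 = 22 is longest, so the finish becomes 22 days.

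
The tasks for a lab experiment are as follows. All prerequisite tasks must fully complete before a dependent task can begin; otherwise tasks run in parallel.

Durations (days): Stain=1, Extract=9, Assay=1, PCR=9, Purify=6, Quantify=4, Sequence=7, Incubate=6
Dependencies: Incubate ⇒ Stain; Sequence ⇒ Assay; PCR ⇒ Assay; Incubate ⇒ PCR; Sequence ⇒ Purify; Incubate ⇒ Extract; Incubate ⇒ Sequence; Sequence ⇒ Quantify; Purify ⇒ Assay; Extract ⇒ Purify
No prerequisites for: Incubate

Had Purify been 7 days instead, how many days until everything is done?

23

As given, the longest chain is Incubate→Extract→Purify→Assay = 6+9+6+1 = 22, so the finish is 22 days.
Purify lies on that path, so at 7 days the path becomes 23 days.
That remains the longest chain; total 23 days.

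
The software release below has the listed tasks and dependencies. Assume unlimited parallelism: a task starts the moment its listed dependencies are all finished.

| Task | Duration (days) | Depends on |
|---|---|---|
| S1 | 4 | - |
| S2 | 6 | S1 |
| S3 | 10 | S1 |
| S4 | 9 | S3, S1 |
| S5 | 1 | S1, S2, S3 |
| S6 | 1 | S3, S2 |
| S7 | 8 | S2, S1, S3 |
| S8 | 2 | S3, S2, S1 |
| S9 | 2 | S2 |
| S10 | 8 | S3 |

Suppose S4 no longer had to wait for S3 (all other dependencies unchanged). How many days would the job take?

22

Before: longest chain S1→S3→S4 = 4+10+9 = 23, finish 23.
Without S3→S4, S4's earliest start moves from 14 to 4.
After: S1→S3→S7 = 4+10+8 = 22 → 22 days.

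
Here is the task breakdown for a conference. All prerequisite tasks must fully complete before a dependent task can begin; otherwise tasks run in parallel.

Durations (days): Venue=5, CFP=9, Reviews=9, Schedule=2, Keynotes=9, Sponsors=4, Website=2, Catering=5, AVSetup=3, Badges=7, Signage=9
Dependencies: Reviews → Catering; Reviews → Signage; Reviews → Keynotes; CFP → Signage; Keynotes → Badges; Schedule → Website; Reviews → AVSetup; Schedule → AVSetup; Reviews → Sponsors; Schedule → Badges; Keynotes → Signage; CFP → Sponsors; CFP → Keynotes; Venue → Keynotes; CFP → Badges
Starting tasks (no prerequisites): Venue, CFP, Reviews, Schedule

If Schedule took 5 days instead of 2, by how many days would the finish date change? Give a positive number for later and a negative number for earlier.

0

Actual critical path: CFP→Keynotes→Signage = 9+9+9 = 27 ⇒ 27 days.
The longest path through Schedule is only 9 days, so Schedule has float 18.
That remains the longest chain; total 27 days.
Change in finish: 27 − 27 = +0 days.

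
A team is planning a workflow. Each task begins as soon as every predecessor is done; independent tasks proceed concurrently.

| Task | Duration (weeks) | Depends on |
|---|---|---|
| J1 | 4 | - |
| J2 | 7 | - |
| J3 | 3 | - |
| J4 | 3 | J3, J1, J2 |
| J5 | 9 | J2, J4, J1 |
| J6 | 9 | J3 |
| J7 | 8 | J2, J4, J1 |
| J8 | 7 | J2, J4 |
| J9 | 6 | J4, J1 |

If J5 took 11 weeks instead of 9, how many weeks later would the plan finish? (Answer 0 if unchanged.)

2

The binding path is J2→J4→J5 = 7+3+9 = 19; finish at 19 weeks.
J5 is on the critical path; changing it to 11 makes that path 21 weeks.
The critical path is still J2→J4→J5; finish is now 21 weeks.
Change in finish: 21 − 19 = +2 weeks.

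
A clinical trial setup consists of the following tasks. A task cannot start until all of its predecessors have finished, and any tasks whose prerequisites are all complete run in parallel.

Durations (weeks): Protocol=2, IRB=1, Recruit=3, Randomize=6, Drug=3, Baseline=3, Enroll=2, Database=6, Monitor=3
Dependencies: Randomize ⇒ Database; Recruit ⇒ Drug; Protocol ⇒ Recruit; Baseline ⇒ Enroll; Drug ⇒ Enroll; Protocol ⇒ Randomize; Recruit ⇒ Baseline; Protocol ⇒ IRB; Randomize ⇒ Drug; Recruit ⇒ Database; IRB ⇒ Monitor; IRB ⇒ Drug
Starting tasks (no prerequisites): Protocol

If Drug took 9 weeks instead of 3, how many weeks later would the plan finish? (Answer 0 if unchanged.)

Baseline: Protocol→Randomize→Database = 2+6+6 = 14 → 14 weeks.
The longest path through Drug is only 13 weeks, so Drug has float 1.
The binding chain switches to Protocol→Randomize→Drug→Enroll = 2+6+9+2 = 19; finish 19 weeks.
Change in finish: 19 − 14 = +5 weeks.

5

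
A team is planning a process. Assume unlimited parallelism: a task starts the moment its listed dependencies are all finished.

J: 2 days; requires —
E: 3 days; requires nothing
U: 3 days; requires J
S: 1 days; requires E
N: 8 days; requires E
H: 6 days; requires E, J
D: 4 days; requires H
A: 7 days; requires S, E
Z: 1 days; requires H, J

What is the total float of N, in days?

2

The longest chain is E→H→D = 3+6+4 = 13; overall finish 13 days.
N finishes as early as 11 and must finish by 13.
So N can slip 13 − 11 = 2 days.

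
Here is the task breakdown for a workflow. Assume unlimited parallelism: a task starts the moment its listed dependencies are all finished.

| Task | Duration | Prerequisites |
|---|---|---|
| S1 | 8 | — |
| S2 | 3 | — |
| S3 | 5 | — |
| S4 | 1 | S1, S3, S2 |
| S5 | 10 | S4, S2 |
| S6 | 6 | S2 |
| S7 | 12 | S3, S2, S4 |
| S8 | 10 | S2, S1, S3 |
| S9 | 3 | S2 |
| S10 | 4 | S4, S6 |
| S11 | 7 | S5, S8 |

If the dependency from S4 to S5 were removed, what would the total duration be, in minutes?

Original critical path: S1→S4→S5→S11 = 8+1+10+7 = 26 ⇒ 26 minutes.
Without S4→S5, S5's earliest start moves from 9 to 3.
After: S1→S8→S11 = 8+10+7 = 25 → 25 minutes.

25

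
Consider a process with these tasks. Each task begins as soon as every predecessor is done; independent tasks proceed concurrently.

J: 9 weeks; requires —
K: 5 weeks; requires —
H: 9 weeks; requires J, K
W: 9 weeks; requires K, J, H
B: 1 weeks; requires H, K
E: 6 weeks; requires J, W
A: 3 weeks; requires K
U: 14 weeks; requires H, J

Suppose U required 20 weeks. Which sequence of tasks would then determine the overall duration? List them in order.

The binding path is J→H→W→E = 9+9+9+6 = 33; finish at 33 weeks.
U is off the critical path — its longest chain is 32 weeks, giving 1 of slack.
Now J→H→U = 9+9+20 = 38 is longest, so the finish becomes 38 weeks.

J, H, U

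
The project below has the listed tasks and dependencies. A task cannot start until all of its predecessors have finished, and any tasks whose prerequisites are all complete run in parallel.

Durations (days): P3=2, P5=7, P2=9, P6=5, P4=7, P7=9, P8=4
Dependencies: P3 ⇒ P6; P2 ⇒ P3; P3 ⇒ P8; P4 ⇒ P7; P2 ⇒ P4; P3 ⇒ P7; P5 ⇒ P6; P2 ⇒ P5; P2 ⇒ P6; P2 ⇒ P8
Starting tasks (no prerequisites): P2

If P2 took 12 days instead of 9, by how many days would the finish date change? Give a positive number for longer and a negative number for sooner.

Critical path before the change: P2→P4→P7 = 9+7+9 = 25 giving 25 days.
P2 is on the critical path; changing it to 12 makes that path 28 days.
The critical path is still P2→P4→P7; finish is now 28 days.
Change in finish: 28 − 25 = +3 days.

3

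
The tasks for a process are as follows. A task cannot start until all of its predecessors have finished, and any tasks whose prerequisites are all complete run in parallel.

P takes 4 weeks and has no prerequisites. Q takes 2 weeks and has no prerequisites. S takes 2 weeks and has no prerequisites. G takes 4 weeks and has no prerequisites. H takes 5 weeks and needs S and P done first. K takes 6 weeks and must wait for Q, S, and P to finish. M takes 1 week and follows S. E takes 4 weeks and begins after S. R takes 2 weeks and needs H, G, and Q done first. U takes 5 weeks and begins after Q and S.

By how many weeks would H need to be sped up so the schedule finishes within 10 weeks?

1

Current finish: 11 weeks; target: 10.
H is on every critical path, so each week cut from H cuts the finish by one (this holds down to a finish of 10).
Need 11 − 10 = 1 week off H → H becomes 4 weeks, finish becomes 10.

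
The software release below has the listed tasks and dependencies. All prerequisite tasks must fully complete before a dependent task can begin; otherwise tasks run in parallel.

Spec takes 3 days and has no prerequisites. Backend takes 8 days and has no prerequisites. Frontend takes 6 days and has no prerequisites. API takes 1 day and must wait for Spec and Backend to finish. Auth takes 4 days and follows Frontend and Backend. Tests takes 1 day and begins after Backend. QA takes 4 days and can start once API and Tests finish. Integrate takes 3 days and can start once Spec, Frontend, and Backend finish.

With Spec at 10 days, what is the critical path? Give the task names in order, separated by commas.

Spec, API, QA

As given, the longest chain is Backend→API→QA = 8+1+4 = 13, so the finish is 13 days.
The longest path through Spec is only 8 days, so Spec has float 5.
The binding chain switches to Spec→API→QA = 10+1+4 = 15; finish 15 days.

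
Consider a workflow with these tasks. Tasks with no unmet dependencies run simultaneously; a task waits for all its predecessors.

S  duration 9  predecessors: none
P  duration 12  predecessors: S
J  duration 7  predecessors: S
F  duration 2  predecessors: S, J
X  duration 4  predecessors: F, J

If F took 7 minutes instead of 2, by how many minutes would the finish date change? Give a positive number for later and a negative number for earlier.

Baseline: S→J→F→X = 9+7+2+4 = 22 → 22 minutes.
F is on the critical path; changing it to 7 makes that path 27 minutes.
No other chain overtakes it, so the finish is 27 minutes.
Change in finish: 27 − 22 = +5 minutes.

5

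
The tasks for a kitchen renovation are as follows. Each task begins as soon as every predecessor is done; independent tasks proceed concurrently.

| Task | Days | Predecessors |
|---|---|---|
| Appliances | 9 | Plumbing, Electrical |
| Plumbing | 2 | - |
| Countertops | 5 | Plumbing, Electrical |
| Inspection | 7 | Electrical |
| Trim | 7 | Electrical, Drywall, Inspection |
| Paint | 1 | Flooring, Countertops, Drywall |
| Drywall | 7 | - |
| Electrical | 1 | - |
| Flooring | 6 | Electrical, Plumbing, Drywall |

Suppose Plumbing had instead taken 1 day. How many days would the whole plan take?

15

As given, the longest chain is Electrical→Inspection→Trim = 1+7+7 = 15, so the finish is 15 days.
The longest path through Plumbing is only 11 days, so Plumbing has float 4.
No other chain overtakes it, so the finish is 15 days.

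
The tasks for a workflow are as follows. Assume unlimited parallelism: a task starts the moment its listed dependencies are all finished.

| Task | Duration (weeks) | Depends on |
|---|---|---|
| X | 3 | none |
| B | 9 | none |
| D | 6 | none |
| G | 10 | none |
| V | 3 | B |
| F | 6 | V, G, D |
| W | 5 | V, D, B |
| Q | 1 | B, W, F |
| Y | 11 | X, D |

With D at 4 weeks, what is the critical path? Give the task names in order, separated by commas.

The binding path is B→V→F→Q = 9+3+6+1 = 19; finish at 19 weeks.
D has 2 weeks of float (longest path through it is 17).
The critical path is still B→V→F→Q; finish is now 19 weeks.

B, V, F, Q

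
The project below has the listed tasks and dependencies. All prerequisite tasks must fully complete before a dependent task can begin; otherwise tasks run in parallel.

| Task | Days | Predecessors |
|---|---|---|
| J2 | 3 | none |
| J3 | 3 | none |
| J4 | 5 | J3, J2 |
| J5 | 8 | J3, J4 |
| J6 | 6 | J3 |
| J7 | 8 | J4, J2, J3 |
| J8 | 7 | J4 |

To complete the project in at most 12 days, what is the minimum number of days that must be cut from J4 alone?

Current finish: 16 days; target: 12.
J4 is on every critical path, so each day cut from J4 cuts the finish by one (this holds down to a finish of 12).
Need 16 − 12 = 4 days off J4 → J4 becomes 1 day, finish becomes 12.

4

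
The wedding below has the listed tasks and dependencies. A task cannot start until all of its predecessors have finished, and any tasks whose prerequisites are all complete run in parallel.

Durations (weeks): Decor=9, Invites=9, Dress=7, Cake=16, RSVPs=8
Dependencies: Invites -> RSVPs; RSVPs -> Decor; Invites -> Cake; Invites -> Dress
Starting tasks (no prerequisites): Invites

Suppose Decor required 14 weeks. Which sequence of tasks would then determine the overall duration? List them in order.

Baseline: Invites→RSVPs→Decor = 9+8+9 = 26 → 26 weeks.
Since Decor is critical, the +5 change carries straight to that chain (now 31 weeks).
No other chain overtakes it, so the finish is 31 weeks.

Invites, RSVPs, Decor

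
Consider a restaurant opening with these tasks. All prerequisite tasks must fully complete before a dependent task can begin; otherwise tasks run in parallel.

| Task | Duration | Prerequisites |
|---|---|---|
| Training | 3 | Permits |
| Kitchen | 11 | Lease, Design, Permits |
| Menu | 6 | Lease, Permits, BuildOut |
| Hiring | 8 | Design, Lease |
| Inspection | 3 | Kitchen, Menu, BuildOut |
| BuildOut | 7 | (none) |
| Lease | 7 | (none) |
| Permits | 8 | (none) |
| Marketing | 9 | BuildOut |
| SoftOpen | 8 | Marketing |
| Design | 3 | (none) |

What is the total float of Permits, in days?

2

Critical path: BuildOut→Marketing→SoftOpen = 7+9+8 = 24, so the finish is 24 days.
Permits finishes as early as 8 and must finish by 10.
Slack of Permits = 2 − 0 = 2 days.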